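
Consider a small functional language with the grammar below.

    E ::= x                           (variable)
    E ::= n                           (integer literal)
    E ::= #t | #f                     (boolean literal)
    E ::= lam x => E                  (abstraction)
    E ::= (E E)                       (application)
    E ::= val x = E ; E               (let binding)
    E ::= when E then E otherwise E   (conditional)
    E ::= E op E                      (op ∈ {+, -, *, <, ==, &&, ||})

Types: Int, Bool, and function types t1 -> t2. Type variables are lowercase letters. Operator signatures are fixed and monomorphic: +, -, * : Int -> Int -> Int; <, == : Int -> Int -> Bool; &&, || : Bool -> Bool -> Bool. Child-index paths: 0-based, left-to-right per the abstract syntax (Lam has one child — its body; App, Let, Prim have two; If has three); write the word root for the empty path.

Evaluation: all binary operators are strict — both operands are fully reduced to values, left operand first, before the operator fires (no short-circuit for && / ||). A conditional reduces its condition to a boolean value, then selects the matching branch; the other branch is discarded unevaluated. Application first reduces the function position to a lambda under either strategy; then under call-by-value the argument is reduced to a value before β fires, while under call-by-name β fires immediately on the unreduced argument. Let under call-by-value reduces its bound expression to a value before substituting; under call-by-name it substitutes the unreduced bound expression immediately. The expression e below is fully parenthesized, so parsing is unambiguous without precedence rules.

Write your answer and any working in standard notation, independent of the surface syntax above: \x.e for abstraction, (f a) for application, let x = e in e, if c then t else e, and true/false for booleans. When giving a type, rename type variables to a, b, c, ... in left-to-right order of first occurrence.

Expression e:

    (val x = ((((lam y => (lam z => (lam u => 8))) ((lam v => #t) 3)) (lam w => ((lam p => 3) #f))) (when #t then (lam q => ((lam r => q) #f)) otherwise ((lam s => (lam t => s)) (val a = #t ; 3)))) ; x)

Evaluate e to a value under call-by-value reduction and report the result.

Trace:
step 0: (let x = ((((\y.(\z.(\u.8))) ((\v.true) 3)) (\w.((\p.3) false))) (if true then (\q.((\r.q) false)) else ((\s.(\t.s)) (let a = true in 3)))) in x)
step 1: [beta@0.0.0.1] (let x = ((((\y.(\z.(\u.8))) true) (\w.((\p.3) false))) (if true then (\q.((\r.q) false)) else ((\s.(\t.s)) (let a = true in 3)))) in x)
step 2: [beta@0.0.0] (let x = (((\z.(\u.8)) (\w.((\p.3) false))) (if true then (\q.((\r.q) false)) else ((\s.(\t.s)) (let a = true in 3)))) in x)
step 3: [beta@0.0] (let x = ((\u.8) (if true then (\q.((\r.q) false)) else ((\s.(\t.s)) (let a = true in 3)))) in x)
step 4: [if@0.1] (let x = ((\u.8) (\q.((\r.q) false))) in x)
step 5: [beta@0] (let x = 8 in x)
step 6: [let@root] 8

Answer: 8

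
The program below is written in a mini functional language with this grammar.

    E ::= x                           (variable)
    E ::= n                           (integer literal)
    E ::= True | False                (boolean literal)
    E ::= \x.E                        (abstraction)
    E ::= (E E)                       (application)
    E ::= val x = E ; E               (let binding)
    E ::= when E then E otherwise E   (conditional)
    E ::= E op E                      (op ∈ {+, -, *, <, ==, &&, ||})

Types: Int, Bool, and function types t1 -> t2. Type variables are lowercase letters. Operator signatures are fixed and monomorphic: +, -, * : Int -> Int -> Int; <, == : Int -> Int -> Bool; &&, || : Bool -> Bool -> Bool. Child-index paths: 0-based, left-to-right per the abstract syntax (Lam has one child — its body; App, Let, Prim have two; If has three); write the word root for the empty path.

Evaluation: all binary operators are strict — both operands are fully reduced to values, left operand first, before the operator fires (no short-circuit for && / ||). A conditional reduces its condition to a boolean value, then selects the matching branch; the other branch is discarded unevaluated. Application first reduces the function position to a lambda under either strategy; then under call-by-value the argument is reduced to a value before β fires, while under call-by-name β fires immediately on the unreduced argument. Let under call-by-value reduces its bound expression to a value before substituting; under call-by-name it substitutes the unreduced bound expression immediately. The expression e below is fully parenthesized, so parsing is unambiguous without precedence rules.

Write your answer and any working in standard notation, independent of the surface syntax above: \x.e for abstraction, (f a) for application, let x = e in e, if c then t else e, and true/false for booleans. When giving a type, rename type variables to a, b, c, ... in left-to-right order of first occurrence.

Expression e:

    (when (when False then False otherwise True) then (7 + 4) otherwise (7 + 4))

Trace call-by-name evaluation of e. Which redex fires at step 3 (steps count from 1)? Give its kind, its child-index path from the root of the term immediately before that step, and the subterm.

Derivation:
step 0: (if (if false then false else true) then (7 + 4) else (7 + 4))
step 1: [if@0] (if true then (7 + 4) else (7 + 4))
step 2: [if@root] (7 + 4)
step 3: [delta@root] 11

Answer: delta at root : (7 + 4)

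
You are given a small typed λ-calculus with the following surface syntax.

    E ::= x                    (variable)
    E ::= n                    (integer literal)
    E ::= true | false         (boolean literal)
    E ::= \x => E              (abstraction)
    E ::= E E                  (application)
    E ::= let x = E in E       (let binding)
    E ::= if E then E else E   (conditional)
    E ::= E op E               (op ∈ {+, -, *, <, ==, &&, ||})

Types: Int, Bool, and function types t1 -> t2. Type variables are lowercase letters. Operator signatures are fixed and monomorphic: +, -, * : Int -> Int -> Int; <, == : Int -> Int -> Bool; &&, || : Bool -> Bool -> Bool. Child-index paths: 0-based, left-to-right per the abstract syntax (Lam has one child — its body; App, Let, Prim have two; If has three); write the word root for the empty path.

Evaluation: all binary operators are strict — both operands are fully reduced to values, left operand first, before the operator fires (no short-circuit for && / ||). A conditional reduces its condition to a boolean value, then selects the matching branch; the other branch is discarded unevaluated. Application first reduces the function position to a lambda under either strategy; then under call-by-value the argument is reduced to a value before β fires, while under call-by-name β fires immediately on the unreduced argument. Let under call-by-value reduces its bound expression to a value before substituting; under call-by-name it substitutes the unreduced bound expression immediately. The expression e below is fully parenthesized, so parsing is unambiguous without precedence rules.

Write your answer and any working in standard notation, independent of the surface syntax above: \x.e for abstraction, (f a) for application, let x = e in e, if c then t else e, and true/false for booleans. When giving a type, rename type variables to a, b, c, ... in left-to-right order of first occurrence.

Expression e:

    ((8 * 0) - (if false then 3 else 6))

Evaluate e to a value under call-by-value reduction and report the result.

Answer: -6

Derivation:
step 0: ((8 * 0) - (if false then 3 else 6))
step 1: [delta@0] (0 - (if false then 3 else 6))
step 2: [if@1] (0 - 6)
step 3: [delta@root] -6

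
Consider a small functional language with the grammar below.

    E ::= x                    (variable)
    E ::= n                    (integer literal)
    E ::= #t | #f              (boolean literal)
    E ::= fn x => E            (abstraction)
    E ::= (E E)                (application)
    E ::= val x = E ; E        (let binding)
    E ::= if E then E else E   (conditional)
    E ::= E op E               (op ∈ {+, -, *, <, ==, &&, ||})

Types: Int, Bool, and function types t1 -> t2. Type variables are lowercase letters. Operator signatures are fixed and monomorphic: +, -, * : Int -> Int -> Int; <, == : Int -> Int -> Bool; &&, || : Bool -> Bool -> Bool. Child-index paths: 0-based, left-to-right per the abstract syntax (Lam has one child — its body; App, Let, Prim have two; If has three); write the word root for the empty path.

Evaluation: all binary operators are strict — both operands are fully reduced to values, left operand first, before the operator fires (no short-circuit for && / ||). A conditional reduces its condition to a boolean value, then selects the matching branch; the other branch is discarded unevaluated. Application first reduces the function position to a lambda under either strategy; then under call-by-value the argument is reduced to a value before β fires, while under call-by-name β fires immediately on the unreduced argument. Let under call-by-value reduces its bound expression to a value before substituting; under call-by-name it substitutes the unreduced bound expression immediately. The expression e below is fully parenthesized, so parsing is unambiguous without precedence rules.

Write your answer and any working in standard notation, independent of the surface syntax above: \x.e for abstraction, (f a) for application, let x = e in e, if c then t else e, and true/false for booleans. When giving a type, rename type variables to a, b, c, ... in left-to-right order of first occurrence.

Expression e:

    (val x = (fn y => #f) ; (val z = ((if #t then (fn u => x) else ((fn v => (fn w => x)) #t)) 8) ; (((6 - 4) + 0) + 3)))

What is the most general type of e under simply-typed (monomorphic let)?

Working:
\y._ : a -> Bool
let x : a -> Bool
  unify Bool ~ Bool
x : a -> Bool
\u._ : b -> a -> Bool
x : a -> Bool
\w._ : d -> a -> Bool
\v._ : c -> d -> a -> Bool
  unify c -> d -> a -> Bool ~ Bool -> e
  unify c ~ Bool
  unify d -> a -> Bool ~ e
_ _ : d -> a -> Bool
  unify b -> a -> Bool ~ d -> a -> Bool
  unify b ~ d
  unify a -> Bool ~ a -> Bool
  unify a ~ a
  unify Bool ~ Bool
  unify d -> a -> Bool ~ Int -> f
  unify d ~ Int
  unify a -> Bool ~ f
_ _ : a -> Bool
let z : a -> Bool
  unify Int ~ Int
  unify Int ~ Int
  unify Int ~ Int
  unify Int ~ Int
  unify Int ~ Int
  unify Int ~ Int

Answer: Int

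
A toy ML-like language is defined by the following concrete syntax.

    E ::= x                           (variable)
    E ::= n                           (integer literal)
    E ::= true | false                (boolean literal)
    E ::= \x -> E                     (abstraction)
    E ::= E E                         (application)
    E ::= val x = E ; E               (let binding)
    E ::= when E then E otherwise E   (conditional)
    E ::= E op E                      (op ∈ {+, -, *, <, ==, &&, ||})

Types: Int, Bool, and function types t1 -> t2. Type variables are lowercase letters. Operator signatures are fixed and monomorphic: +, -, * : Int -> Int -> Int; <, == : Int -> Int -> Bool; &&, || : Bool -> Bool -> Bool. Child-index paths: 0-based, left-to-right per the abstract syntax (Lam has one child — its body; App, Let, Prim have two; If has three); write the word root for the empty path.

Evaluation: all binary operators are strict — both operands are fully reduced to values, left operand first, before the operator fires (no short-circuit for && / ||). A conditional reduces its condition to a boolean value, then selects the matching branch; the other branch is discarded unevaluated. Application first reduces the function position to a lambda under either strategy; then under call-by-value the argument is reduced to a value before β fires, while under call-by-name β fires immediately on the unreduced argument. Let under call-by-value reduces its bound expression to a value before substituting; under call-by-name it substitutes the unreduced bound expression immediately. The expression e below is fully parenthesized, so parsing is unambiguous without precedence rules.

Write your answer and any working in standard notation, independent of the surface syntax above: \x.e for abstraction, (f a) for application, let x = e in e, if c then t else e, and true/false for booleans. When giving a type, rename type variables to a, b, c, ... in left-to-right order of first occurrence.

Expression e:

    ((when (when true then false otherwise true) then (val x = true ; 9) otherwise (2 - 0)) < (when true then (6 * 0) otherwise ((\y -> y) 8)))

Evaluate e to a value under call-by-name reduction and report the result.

Working:
step 0: ((if (if true then false else true) then (let x = true in 9) else (2 - 0)) < (if true then (6 * 0) else ((\y.y) 8)))
step 1: [if@0.0] ((if false then (let x = true in 9) else (2 - 0)) < (if true then (6 * 0) else ((\y.y) 8)))
step 2: [if@0] ((2 - 0) < (if true then (6 * 0) else ((\y.y) 8)))
step 3: [delta@0] (2 < (if true then (6 * 0) else ((\y.y) 8)))
step 4: [if@1] (2 < (6 * 0))
step 5: [delta@1] (2 < 0)
step 6: [delta@root] false

Answer: false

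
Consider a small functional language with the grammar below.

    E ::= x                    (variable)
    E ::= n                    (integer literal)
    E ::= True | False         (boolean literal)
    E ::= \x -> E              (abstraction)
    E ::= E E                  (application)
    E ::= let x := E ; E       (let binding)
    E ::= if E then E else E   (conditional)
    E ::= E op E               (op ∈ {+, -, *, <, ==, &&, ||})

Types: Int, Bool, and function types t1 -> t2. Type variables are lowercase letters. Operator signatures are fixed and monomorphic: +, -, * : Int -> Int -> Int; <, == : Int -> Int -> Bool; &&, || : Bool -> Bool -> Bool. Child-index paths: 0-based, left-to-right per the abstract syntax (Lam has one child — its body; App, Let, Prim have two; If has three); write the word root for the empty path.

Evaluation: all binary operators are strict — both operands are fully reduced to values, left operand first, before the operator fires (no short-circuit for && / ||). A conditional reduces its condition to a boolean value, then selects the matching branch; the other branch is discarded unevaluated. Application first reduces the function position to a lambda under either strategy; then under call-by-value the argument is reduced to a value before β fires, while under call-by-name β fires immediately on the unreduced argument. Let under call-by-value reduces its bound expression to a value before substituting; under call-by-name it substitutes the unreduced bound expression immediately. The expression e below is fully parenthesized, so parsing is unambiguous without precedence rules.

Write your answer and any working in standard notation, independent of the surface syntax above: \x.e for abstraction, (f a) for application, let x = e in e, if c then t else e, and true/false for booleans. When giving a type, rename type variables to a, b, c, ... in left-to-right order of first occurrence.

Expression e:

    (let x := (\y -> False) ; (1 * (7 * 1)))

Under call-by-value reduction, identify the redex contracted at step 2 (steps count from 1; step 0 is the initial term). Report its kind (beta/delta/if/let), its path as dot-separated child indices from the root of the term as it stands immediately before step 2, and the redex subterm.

Trace:
step 0: (let x = (\y.false) in (1 * (7 * 1)))
step 1: [let@root] (1 * (7 * 1))
step 2: [delta@1] (1 * 7)

Answer: delta at 1 : (7 * 1)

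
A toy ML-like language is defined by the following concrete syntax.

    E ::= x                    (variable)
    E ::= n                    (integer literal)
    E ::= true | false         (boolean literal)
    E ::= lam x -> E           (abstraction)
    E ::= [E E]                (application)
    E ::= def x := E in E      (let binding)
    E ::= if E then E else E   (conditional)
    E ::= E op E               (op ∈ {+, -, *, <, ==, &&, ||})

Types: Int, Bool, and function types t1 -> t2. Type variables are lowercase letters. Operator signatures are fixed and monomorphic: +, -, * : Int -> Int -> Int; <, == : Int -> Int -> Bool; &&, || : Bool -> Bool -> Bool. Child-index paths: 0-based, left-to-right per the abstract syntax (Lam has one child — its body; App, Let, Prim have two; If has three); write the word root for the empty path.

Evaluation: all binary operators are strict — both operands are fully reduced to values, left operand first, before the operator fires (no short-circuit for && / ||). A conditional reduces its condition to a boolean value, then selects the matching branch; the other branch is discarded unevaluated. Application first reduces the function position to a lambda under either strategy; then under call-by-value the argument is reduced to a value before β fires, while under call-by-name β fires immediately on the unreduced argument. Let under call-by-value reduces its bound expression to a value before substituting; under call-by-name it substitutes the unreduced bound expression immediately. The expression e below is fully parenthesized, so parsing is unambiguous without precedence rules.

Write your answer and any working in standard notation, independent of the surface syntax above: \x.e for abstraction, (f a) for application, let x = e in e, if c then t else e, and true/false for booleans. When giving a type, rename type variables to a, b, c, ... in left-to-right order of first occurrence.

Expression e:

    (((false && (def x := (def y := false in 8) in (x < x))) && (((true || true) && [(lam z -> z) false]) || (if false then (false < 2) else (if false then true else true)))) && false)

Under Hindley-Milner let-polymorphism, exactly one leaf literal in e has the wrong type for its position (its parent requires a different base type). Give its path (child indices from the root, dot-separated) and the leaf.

Trace:
  unify Bool ~ Bool
let y : Bool
let x : Int
x : Int
  unify Int ~ Int
x : Int
  unify Int ~ Int
  unify Bool ~ Bool
  unify Bool ~ Bool
  unify Bool ~ Bool
  unify Bool ~ Bool
  unify Bool ~ Bool
z : a
\z._ : a -> a
  unify a -> a ~ Bool -> b
  unify a ~ Bool
  unify Bool ~ b
_ _ : Bool
  unify Bool ~ Bool
  unify Bool ~ Bool
  unify Bool ~ Bool
  unify Bool ~ Int
  FAIL: mismatch Bool ~ Int

Answer: 0.1.1.1.0 : false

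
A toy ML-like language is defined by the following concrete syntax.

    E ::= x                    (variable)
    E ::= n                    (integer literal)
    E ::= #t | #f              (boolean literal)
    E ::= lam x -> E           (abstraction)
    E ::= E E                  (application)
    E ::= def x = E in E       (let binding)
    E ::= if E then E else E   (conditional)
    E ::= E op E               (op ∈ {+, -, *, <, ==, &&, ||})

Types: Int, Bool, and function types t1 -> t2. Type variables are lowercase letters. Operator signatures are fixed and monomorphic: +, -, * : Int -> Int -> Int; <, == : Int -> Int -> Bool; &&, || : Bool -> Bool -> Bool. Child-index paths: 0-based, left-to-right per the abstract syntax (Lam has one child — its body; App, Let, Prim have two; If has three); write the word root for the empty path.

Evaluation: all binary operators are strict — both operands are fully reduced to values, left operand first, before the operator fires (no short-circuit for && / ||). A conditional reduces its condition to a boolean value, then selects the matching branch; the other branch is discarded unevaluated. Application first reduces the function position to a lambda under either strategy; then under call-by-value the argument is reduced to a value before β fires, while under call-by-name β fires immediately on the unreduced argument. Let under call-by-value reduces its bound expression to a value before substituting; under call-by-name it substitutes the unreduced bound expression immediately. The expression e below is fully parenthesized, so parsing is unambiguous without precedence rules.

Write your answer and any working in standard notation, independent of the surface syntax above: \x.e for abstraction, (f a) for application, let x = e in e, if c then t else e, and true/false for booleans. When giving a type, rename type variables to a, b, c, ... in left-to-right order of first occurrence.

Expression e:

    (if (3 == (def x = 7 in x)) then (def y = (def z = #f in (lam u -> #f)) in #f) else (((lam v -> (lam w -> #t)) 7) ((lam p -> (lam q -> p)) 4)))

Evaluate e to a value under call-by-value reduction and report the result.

Trace:
step 0: (if (3 == (let x = 7 in x)) then (let y = (let z = false in (\u.false)) in false) else (((\v.(\w.true)) 7) ((\p.(\q.p)) 4)))
step 1: [let@0.1] (if (3 == 7) then (let y = (let z = false in (\u.false)) in false) else (((\v.(\w.true)) 7) ((\p.(\q.p)) 4)))
step 2: [delta@0] (if false then (let y = (let z = false in (\u.false)) in false) else (((\v.(\w.true)) 7) ((\p.(\q.p)) 4)))
step 3: [if@root] (((\v.(\w.true)) 7) ((\p.(\q.p)) 4))
step 4: [beta@0] ((\w.true) ((\p.(\q.p)) 4))
step 5: [beta@1] ((\w.true) (\q.4))
step 6: [beta@root] true

Answer: true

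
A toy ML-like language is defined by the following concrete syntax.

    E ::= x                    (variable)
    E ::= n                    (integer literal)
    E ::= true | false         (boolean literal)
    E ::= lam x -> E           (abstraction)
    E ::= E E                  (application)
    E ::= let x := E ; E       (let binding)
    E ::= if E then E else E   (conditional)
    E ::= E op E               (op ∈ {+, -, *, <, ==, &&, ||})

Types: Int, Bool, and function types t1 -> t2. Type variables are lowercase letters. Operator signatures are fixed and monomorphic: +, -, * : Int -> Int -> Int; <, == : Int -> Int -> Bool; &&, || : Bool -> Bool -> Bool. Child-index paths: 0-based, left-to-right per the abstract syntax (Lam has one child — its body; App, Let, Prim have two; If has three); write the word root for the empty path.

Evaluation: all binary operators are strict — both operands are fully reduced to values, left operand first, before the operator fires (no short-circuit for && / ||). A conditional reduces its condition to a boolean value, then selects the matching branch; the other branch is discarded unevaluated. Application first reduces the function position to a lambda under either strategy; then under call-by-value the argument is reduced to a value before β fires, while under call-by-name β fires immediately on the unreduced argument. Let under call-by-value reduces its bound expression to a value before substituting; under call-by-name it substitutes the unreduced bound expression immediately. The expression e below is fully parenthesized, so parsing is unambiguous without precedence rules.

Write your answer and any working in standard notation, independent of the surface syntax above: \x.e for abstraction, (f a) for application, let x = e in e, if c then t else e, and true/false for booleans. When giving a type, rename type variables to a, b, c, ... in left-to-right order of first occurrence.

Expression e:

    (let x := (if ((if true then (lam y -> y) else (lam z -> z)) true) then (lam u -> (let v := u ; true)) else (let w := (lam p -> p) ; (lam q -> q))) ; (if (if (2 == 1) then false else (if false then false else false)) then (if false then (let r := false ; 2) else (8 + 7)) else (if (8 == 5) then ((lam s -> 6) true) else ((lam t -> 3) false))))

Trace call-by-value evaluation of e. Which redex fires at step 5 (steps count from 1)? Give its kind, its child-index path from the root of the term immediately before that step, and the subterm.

Answer: delta at 0.0 : (2 == 1)

Working:
step 0: (let x = (if ((if true then (\y.y) else (\z.z)) true) then (\u.(let v = u in true)) else (let w = (\p.p) in (\q.q))) in (if (if (2 == 1) then false else (if false then false else false)) then (if false then (let r = false in 2) else (8 + 7)) else (if (8 == 5) then ((\s.6) true) else ((\t.3) false))))
step 1: [if@0.0.0] (let x = (if ((\y.y) true) then (\u.(let v = u in true)) else (let w = (\p.p) in (\q.q))) in (if (if (2 == 1) then false else (if false then false else false)) then (if false then (let r = false in 2) else (8 + 7)) else (if (8 == 5) then ((\s.6) true) else ((\t.3) false))))
step 2: [beta@0.0] (let x = (if true then (\u.(let v = u in true)) else (let w = (\p.p) in (\q.q))) in (if (if (2 == 1) then false else (if false then false else false)) then (if false then (let r = false in 2) else (8 + 7)) else (if (8 == 5) then ((\s.6) true) else ((\t.3) false))))
step 3: [if@0] (let x = (\u.(let v = u in true)) in (if (if (2 == 1) then false else (if false then false else false)) then (if false then (let r = false in 2) else (8 + 7)) else (if (8 == 5) then ((\s.6) true) else ((\t.3) false))))
step 4: [let@root] (if (if (2 == 1) then false else (if false then false else false)) then (if false then (let r = false in 2) else (8 + 7)) else (if (8 == 5) then ((\s.6) true) else ((\t.3) false)))
step 5: [delta@0.0] (if (if false then false else (if false then false else false)) then (if false then (let r = false in 2) else (8 + 7)) else (if (8 == 5) then ((\s.6) true) else ((\t.3) false)))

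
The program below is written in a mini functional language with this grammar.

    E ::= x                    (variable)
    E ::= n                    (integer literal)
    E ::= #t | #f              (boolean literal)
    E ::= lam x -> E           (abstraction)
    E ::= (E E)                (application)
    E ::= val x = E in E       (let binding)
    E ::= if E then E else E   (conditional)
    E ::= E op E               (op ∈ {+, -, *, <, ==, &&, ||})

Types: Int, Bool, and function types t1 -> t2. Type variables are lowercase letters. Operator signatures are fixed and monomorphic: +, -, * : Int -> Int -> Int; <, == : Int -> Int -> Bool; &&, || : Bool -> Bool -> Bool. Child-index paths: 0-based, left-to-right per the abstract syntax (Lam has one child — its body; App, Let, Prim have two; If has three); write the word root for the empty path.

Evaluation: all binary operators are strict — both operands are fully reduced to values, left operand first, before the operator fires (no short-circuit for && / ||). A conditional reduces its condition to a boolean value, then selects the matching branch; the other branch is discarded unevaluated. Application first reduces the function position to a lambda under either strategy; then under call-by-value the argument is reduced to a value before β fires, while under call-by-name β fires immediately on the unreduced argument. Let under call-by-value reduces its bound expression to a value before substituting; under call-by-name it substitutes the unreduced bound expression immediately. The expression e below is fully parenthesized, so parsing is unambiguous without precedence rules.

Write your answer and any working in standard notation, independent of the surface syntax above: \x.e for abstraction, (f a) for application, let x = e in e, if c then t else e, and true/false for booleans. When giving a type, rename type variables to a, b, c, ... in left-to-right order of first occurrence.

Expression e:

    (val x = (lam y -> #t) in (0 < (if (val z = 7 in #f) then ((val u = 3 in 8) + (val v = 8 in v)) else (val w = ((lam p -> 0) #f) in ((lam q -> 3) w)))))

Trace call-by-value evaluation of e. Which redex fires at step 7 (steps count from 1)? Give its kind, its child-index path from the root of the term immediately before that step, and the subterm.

Derivation:
step 0: (let x = (\y.true) in (0 < (if (let z = 7 in false) then ((let u = 3 in 8) + (let v = 8 in v)) else (let w = ((\p.0) false) in ((\q.3) w)))))
step 1: [let@root] (0 < (if (let z = 7 in false) then ((let u = 3 in 8) + (let v = 8 in v)) else (let w = ((\p.0) false) in ((\q.3) w))))
step 2: [let@1.0] (0 < (if false then ((let u = 3 in 8) + (let v = 8 in v)) else (let w = ((\p.0) false) in ((\q.3) w))))
step 3: [if@1] (0 < (let w = ((\p.0) false) in ((\q.3) w)))
step 4: [beta@1.0] (0 < (let w = 0 in ((\q.3) w)))
step 5: [let@1] (0 < ((\q.3) 0))
step 6: [beta@1] (0 < 3)
step 7: [delta@root] true

Answer: delta at root : (0 < 3)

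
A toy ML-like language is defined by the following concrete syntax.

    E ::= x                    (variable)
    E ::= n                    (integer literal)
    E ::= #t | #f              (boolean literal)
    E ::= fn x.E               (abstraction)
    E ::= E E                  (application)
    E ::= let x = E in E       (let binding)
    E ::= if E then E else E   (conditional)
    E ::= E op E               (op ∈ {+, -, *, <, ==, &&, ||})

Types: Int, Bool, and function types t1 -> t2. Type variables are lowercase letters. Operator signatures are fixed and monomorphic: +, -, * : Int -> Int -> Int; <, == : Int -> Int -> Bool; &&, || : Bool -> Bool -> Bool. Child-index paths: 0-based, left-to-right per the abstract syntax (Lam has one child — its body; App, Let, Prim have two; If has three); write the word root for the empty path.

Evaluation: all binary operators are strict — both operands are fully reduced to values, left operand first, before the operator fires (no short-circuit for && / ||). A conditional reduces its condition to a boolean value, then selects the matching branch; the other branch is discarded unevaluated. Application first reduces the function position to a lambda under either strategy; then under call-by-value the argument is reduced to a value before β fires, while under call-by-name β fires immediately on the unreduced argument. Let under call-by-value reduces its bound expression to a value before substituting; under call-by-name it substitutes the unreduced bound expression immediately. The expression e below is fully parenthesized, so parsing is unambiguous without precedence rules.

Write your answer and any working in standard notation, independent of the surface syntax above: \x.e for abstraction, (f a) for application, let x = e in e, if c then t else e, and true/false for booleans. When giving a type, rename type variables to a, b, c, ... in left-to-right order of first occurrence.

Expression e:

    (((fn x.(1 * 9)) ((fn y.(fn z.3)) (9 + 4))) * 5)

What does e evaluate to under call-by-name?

Answer: 45

Working:
step 0: (((\x.(1 * 9)) ((\y.(\z.3)) (9 + 4))) * 5)
step 1: [beta@0] ((1 * 9) * 5)
step 2: [delta@0] (9 * 5)
step 3: [delta@root] 45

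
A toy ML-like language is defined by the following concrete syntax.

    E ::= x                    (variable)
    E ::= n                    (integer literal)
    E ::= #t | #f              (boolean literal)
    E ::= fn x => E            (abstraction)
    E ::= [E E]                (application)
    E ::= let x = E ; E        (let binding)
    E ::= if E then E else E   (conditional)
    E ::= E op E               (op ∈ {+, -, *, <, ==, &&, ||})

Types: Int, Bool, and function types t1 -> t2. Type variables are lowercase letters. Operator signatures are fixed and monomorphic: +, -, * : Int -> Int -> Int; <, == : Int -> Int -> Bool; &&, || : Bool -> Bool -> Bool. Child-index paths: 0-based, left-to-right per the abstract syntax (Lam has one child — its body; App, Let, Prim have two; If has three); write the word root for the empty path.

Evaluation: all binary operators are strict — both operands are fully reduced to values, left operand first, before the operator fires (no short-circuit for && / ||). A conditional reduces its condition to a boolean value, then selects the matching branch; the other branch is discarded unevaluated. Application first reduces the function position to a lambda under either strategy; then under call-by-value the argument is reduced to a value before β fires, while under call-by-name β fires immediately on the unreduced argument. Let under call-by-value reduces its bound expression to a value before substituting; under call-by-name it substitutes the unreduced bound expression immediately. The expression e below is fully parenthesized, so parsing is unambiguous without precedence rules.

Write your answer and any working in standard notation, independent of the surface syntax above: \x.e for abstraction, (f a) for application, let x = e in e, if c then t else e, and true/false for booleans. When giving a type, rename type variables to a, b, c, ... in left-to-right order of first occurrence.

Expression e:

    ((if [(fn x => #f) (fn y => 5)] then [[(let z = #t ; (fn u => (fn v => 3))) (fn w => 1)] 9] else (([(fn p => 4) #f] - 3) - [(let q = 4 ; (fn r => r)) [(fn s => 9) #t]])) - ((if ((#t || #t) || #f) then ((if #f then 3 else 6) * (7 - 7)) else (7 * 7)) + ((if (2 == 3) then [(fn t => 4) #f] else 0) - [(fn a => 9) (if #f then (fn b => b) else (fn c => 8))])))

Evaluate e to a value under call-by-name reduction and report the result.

Trace:
step 0: ((if ((\x.false) (\y.5)) then (((let z = true in (\u.(\v.3))) (\w.1)) 9) else ((((\p.4) false) - 3) - ((let q = 4 in (\r.r)) ((\s.9) true)))) - ((if ((true || true) || false) then ((if false then 3 else 6) * (7 - 7)) else (7 * 7)) + ((if (2 == 3) then ((\t.4) false) else 0) - ((\a.9) (if false then (\b.b) else (\c.8))))))
step 1: [beta@0.0] ((if false then (((let z = true in (\u.(\v.3))) (\w.1)) 9) else ((((\p.4) false) - 3) - ((let q = 4 in (\r.r)) ((\s.9) true)))) - ((if ((true || true) || false) then ((if false then 3 else 6) * (7 - 7)) else (7 * 7)) + ((if (2 == 3) then ((\t.4) false) else 0) - ((\a.9) (if false then (\b.b) else (\c.8))))))
step 2: [if@0] (((((\p.4) false) - 3) - ((let q = 4 in (\r.r)) ((\s.9) true))) - ((if ((true || true) || false) then ((if false then 3 else 6) * (7 - 7)) else (7 * 7)) + ((if (2 == 3) then ((\t.4) false) else 0) - ((\a.9) (if false then (\b.b) else (\c.8))))))
step 3: [beta@0.0.0] (((4 - 3) - ((let q = 4 in (\r.r)) ((\s.9) true))) - ((if ((true || true) || false) then ((if false then 3 else 6) * (7 - 7)) else (7 * 7)) + ((if (2 == 3) then ((\t.4) false) else 0) - ((\a.9) (if false then (\b.b) else (\c.8))))))
step 4: [delta@0.0] ((1 - ((let q = 4 in (\r.r)) ((\s.9) true))) - ((if ((true || true) || false) then ((if false then 3 else 6) * (7 - 7)) else (7 * 7)) + ((if (2 == 3) then ((\t.4) false) else 0) - ((\a.9) (if false then (\b.b) else (\c.8))))))
step 5: [let@0.1.0] ((1 - ((\r.r) ((\s.9) true))) - ((if ((true || true) || false) then ((if false then 3 else 6) * (7 - 7)) else (7 * 7)) + ((if (2 == 3) then ((\t.4) false) else 0) - ((\a.9) (if false then (\b.b) else (\c.8))))))
step 6: [beta@0.1] ((1 - ((\s.9) true)) - ((if ((true || true) || false) then ((if false then 3 else 6) * (7 - 7)) else (7 * 7)) + ((if (2 == 3) then ((\t.4) false) else 0) - ((\a.9) (if false then (\b.b) else (\c.8))))))
step 7: [beta@0.1] ((1 - 9) - ((if ((true || true) || false) then ((if false then 3 else 6) * (7 - 7)) else (7 * 7)) + ((if (2 == 3) then ((\t.4) false) else 0) - ((\a.9) (if false then (\b.b) else (\c.8))))))
step 8: [delta@0] (-8 - ((if ((true || true) || false) then ((if false then 3 else 6) * (7 - 7)) else (7 * 7)) + ((if (2 == 3) then ((\t.4) false) else 0) - ((\a.9) (if false then (\b.b) else (\c.8))))))
step 9: [delta@1.0.0.0] (-8 - ((if (true || false) then ((if false then 3 else 6) * (7 - 7)) else (7 * 7)) + ((if (2 == 3) then ((\t.4) false) else 0) - ((\a.9) (if false then (\b.b) else (\c.8))))))
step 10: [delta@1.0.0] (-8 - ((if true then ((if false then 3 else 6) * (7 - 7)) else (7 * 7)) + ((if (2 == 3) then ((\t.4) false) else 0) - ((\a.9) (if false then (\b.b) else (\c.8))))))
step 11: [if@1.0] (-8 - (((if false then 3 else 6) * (7 - 7)) + ((if (2 == 3) then ((\t.4) false) else 0) - ((\a.9) (if false then (\b.b) else (\c.8))))))
step 12: [if@1.0.0] (-8 - ((6 * (7 - 7)) + ((if (2 == 3) then ((\t.4) false) else 0) - ((\a.9) (if false then (\b.b) else (\c.8))))))
step 13: [delta@1.0.1] (-8 - ((6 * 0) + ((if (2 == 3) then ((\t.4) false) else 0) - ((\a.9) (if false then (\b.b) else (\c.8))))))
step 14: [delta@1.0] (-8 - (0 + ((if (2 == 3) then ((\t.4) false) else 0) - ((\a.9) (if false then (\b.b) else (\c.8))))))
step 15: [delta@1.1.0.0] (-8 - (0 + ((if false then ((\t.4) false) else 0) - ((\a.9) (if false then (\b.b) else (\c.8))))))
step 16: [if@1.1.0] (-8 - (0 + (0 - ((\a.9) (if false then (\b.b) else (\c.8))))))
step 17: [beta@1.1.1] (-8 - (0 + (0 - 9)))
step 18: [delta@1.1] (-8 - (0 + -9))
step 19: [delta@1] (-8 - -9)
step 20: [delta@root] 1

Answer: 1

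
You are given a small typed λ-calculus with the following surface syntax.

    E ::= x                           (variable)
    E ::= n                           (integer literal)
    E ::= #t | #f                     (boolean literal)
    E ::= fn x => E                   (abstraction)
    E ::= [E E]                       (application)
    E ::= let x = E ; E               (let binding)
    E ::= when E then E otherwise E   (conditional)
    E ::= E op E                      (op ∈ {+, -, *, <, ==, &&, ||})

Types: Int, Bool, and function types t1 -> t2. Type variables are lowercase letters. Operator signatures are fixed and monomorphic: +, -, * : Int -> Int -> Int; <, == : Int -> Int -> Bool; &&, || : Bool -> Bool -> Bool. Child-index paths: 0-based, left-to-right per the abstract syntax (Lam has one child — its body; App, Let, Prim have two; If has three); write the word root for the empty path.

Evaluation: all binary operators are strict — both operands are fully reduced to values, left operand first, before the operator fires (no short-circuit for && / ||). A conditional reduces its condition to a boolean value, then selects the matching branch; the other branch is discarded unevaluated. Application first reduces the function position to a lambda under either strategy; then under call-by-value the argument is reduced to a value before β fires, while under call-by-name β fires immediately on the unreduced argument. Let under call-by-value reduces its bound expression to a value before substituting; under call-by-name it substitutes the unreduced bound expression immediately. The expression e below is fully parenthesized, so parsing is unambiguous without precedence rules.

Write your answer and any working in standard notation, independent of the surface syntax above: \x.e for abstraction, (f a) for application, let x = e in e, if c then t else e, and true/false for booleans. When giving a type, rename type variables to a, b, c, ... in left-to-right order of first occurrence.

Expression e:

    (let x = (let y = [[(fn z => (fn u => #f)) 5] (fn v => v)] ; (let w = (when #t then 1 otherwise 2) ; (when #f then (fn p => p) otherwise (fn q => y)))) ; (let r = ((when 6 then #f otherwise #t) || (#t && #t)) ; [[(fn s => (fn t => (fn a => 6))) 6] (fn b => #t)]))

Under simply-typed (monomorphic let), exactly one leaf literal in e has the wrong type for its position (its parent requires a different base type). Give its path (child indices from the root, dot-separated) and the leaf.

Trace:
\u._ : b -> Bool
\z._ : a -> b -> Bool
  unify a -> b -> Bool ~ Int -> c
  unify a ~ Int
  unify b -> Bool ~ c
_ _ : b -> Bool
v : d
\v._ : d -> d
  unify b -> Bool ~ (d -> d) -> e
  unify b ~ d -> d
  unify Bool ~ e
_ _ : Bool
let y : Bool
  unify Bool ~ Bool
  unify Int ~ Int
let w : Int
  unify Bool ~ Bool
p : f
\p._ : f -> f
y : Bool
\q._ : g -> Bool
  unify f -> f ~ g -> Bool
  unify f ~ g
  unify g ~ Bool
let x : Bool -> Bool
  unify Int ~ Bool
  FAIL: mismatch Int ~ Bool

Answer: 1.0.0.0 : 6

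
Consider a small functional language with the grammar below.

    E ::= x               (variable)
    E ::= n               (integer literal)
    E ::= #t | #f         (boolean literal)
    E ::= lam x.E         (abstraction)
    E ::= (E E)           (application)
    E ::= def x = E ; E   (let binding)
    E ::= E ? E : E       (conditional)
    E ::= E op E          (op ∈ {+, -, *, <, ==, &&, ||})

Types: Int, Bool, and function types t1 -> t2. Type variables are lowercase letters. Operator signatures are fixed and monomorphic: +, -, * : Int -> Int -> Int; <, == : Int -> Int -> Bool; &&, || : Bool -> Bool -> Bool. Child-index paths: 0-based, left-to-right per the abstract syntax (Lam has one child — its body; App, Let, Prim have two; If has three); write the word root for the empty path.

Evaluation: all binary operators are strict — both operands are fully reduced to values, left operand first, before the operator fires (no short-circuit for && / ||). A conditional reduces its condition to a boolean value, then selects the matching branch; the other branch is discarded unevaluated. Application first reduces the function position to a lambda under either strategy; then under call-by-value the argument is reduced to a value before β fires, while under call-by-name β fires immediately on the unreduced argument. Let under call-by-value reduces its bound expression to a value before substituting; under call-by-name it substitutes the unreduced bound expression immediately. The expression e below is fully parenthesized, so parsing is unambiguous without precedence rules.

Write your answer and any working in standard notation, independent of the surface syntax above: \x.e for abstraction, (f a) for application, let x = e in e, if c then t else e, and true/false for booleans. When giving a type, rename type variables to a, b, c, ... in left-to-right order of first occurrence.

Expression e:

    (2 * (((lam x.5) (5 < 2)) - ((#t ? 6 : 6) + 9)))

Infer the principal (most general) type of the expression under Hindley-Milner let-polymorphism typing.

Answer: Int

Working:
  unify Int ~ Int
\x._ : a -> Int
  unify Int ~ Int
  unify Int ~ Int
  unify a -> Int ~ Bool -> b
  unify a ~ Bool
  unify Int ~ b
_ _ : Int
  unify Int ~ Int
  unify Bool ~ Bool
  unify Int ~ Int
  unify Int ~ Int
  unify Int ~ Int
  unify Int ~ Int
  unify Int ~ Int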